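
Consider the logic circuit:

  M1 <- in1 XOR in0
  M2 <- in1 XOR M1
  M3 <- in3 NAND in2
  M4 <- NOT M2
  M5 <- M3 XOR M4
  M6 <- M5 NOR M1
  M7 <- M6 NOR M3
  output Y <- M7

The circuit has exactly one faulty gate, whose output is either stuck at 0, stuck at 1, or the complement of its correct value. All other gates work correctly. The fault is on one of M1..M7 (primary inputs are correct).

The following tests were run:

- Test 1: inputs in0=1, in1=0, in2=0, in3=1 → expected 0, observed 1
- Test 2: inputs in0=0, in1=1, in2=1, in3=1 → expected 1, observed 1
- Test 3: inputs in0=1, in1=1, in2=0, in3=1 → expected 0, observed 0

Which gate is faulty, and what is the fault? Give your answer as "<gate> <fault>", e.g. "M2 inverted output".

Fault-free values for test 1 (in0=1, in1=0, in2=0, in3=1): M1=1, M2=1, M3=1, M4=0, M5=1, M6=0, M7=0, giving Y=0. Observed 1.
Test 1: faults giving observed 1 are {M3 stuck-at-0, M3 inverted output, M7 stuck-at-1, M7 inverted output}.
Test 2 (in0=0, in1=1, in2=1, in3=1): fault-free M1=1, M2=0, M3=0, M4=1, M5=1, M6=0, M7=1 → 1; observed 1. Eliminates M3 inverted output, M7 inverted output.
Test 3 (in0=1, in1=1, in2=0, in3=1): fault-free M1=0, M2=1, M3=1, M4=0, M5=1, M6=0, M7=0 → 0; observed 0. Eliminates M7 stuck-at-1.
Only M3 stuck-at-0 is consistent with every test.

M3 stuck-at-0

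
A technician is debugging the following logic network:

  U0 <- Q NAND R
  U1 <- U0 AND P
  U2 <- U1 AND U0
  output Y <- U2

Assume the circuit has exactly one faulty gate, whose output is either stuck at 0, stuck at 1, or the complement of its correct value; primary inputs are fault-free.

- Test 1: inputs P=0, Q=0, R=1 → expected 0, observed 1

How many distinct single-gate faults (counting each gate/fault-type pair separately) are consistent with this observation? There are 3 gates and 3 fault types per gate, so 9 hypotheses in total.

4

Fault-free: U0=1, U1=0, U2=0 → 0. Observed 1.
  U0 stuck-at-0: output 0 ✗
  U0 stuck-at-1: output 0 ✗
  U0 inverted output: output 0 ✗
  U1 stuck-at-0: output 0 ✗
  U1 stuck-at-1: output 1 ✓
  U1 inverted output: output 1 ✓
  U2 stuck-at-0: output 0 ✗
  U2 stuck-at-1: output 1 ✓
  U2 inverted output: output 1 ✓
Consistent faults: {U1 stuck-at-1, U1 inverted output, U2 stuck-at-1, U2 inverted output} — 4 in all.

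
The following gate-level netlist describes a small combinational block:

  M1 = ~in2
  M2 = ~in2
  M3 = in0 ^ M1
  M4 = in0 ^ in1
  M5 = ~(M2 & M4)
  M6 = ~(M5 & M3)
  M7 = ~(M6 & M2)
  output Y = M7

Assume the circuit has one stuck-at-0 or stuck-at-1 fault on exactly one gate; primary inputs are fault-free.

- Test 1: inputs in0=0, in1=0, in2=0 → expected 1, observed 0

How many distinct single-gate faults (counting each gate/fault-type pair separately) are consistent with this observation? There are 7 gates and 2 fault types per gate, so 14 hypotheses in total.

Fault-free: M1=1, M2=1, M3=1, M4=0, M5=1, M6=0, M7=1 → 1. Observed 0.
  M1 stuck-at-0: output 0 ✓
  M1 stuck-at-1: output 1 ✗
  M2 stuck-at-0: output 1 ✗
  M2 stuck-at-1: output 1 ✗
  M3 stuck-at-0: output 0 ✓
  M3 stuck-at-1: output 1 ✗
  M4 stuck-at-0: output 1 ✗
  M4 stuck-at-1: output 0 ✓
  M5 stuck-at-0: output 0 ✓
  M5 stuck-at-1: output 1 ✗
  M6 stuck-at-0: output 1 ✗
  M6 stuck-at-1: output 0 ✓
  M7 stuck-at-0: output 0 ✓
  M7 stuck-at-1: output 1 ✗
Consistent faults: {M1 stuck-at-0, M3 stuck-at-0, M4 stuck-at-1, M5 stuck-at-0, M6 stuck-at-1, M7 stuck-at-0} — 6 in all.

6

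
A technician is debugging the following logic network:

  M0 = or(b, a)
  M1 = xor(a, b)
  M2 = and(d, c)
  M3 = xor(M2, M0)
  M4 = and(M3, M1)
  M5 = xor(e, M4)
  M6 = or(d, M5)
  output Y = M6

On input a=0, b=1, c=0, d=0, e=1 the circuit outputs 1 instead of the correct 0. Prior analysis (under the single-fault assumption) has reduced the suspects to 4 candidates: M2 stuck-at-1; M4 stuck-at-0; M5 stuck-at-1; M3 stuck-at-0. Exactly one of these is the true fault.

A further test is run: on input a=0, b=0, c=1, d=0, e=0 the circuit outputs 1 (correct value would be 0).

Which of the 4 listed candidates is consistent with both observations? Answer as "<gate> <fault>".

M5 stuck-at-1

Evaluate each candidate on input a=0, b=0, c=1, d=0, e=0:
  M2 stuck-at-1: M0=0, M1=0, M2=1 [stuck-at-1], M3=1, M4=0, M5=0, M6=0 → 0 — eliminated
  M4 stuck-at-0: M0=0, M1=0, M2=0, M3=0, M4=0 [stuck-at-0], M5=0, M6=0 → 0 — eliminated
  M5 stuck-at-1: M0=0, M1=0, M2=0, M3=0, M4=0, M5=1 [stuck-at-1], M6=1 → 1 — matches
  M3 stuck-at-0: M0=0, M1=0, M2=0, M3=0 [stuck-at-0], M4=0, M5=0, M6=0 → 0 — eliminated
Only M5 stuck-at-1 reproduces the observed 1.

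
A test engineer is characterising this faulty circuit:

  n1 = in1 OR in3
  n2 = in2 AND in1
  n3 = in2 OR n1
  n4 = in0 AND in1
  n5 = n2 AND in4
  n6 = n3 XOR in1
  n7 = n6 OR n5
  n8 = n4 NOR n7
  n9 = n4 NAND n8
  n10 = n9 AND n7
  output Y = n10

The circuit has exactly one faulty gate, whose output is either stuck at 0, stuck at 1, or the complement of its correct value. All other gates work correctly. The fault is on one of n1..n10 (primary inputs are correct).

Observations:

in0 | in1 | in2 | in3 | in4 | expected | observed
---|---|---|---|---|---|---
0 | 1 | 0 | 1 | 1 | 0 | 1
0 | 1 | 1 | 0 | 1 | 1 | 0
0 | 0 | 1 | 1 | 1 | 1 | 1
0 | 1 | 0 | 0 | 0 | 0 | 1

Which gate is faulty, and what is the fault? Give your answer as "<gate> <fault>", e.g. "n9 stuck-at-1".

Fault-free values for test 1 (in0=0, in1=1, in2=0, in3=1, in4=1): n1=1, n2=0, n3=1, n4=0, n5=0, n6=0, n7=0, n8=1, n9=1, n10=0, giving Y=0. Observed 1.
Test 1: faults giving observed 1 are {n1 stuck-at-0, n1 inverted output, n2 stuck-at-1, n2 inverted output, n3 stuck-at-0, n3 inverted output, n5 stuck-at-1, n5 inverted output, n6 stuck-at-1, n6 inverted output, n7 stuck-at-1, n7 inverted output, n10 stuck-at-1, n10 inverted output}.
Test 2 (in0=0, in1=1, in2=1, in3=0, in4=1): fault-free n1=1, n2=1, n3=1, n4=0, n5=1, n6=0, n7=1, n8=0, n9=1, n10=1 → 1; observed 0. Eliminates n1 stuck-at-0, n1 inverted output, n2 stuck-at-1, n3 stuck-at-0, n3 inverted output, n5 stuck-at-1, n6 stuck-at-1, n6 inverted output, n7 stuck-at-1, n10 stuck-at-1.
Test 3 (in0=0, in1=0, in2=1, in3=1, in4=1): fault-free n1=1, n2=0, n3=1, n4=0, n5=0, n6=1, n7=1, n8=0, n9=1, n10=1 → 1; observed 1. Eliminates n7 inverted output, n10 inverted output.
Test 4 (in0=0, in1=1, in2=0, in3=0, in4=0): fault-free n1=1, n2=0, n3=1, n4=0, n5=0, n6=0, n7=0, n8=1, n9=1, n10=0 → 0; observed 1. Eliminates n2 inverted output.
Only n5 inverted output is consistent with every test.

n5 inverted output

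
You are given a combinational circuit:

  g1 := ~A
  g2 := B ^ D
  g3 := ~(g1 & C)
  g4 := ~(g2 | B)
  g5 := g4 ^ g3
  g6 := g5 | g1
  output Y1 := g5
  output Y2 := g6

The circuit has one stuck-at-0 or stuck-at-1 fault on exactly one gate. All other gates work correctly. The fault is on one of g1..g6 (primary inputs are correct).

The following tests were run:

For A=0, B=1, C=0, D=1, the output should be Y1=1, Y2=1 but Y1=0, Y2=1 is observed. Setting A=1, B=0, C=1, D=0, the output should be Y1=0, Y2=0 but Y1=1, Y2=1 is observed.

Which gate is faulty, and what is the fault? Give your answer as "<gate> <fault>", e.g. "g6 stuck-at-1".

g3 stuck-at-0

Fault-free values for test 1 (A=0, B=1, C=0, D=1): g1=1, g2=0, g3=1, g4=0, g5=1, g6=1, giving Y1=1, Y2=1. Observed Y1=0, Y2=1.
Test 1: faults giving observed Y1=0, Y2=1 are {g3 stuck-at-0, g4 stuck-at-1, g5 stuck-at-0}.
Test 2 (A=1, B=0, C=1, D=0): fault-free g1=0, g2=0, g3=1, g4=1, g5=0, g6=0 → Y1=0, Y2=0; observed Y1=1, Y2=1. Eliminates g4 stuck-at-1, g5 stuck-at-0.
Only g3 stuck-at-0 is consistent with every test.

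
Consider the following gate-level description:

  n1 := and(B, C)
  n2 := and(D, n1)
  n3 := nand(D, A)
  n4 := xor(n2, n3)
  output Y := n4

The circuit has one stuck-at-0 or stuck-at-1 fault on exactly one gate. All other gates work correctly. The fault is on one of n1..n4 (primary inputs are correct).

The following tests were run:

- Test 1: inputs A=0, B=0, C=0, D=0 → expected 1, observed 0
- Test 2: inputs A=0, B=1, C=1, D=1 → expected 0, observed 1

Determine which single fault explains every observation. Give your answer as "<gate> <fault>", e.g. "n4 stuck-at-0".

Fault-free values for test 1 (A=0, B=0, C=0, D=0): n1=0, n2=0, n3=1, n4=1, giving Y=1. Observed 0.
Test 1: faults giving observed 0 are {n2 stuck-at-1, n3 stuck-at-0, n4 stuck-at-0}.
Test 2 (A=0, B=1, C=1, D=1): fault-free n1=1, n2=1, n3=1, n4=0 → 0; observed 1. Eliminates n2 stuck-at-1, n4 stuck-at-0.
Only n3 stuck-at-0 is consistent with every test.

n3 stuck-at-0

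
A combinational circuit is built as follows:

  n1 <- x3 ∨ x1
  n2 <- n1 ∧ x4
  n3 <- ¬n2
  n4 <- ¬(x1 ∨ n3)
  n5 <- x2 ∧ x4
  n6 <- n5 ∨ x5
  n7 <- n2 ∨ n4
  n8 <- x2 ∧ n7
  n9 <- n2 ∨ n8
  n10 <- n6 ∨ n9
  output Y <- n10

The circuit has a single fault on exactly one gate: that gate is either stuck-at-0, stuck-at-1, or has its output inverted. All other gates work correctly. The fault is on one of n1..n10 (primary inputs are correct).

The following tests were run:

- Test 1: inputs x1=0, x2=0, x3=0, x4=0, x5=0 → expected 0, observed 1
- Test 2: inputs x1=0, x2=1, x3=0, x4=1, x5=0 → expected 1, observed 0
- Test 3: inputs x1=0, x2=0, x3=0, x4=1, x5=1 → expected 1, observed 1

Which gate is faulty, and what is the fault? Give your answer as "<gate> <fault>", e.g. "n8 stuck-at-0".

n5 inverted output

Fault-free values for test 1 (x1=0, x2=0, x3=0, x4=0, x5=0): n1=0, n2=0, n3=1, n4=0, n5=0, n6=0, n7=0, n8=0, n9=0, n10=0, giving Y=0. Observed 1.
Test 1: faults giving observed 1 are {n2 stuck-at-1, n2 inverted output, n5 stuck-at-1, n5 inverted output, n6 stuck-at-1, n6 inverted output, n8 stuck-at-1, n8 inverted output, n9 stuck-at-1, n9 inverted output, n10 stuck-at-1, n10 inverted output}.
Test 2 (x1=0, x2=1, x3=0, x4=1, x5=0): fault-free n1=0, n2=0, n3=1, n4=0, n5=1, n6=1, n7=0, n8=0, n9=0, n10=1 → 1; observed 0. Eliminates n2 stuck-at-1, n2 inverted output, n5 stuck-at-1, n6 stuck-at-1, n8 stuck-at-1, n8 inverted output, n9 stuck-at-1, n9 inverted output, n10 stuck-at-1.
Test 3 (x1=0, x2=0, x3=0, x4=1, x5=1): fault-free n1=0, n2=0, n3=1, n4=0, n5=0, n6=1, n7=0, n8=0, n9=0, n10=1 → 1; observed 1. Eliminates n6 inverted output, n10 inverted output.
Only n5 inverted output is consistent with every test.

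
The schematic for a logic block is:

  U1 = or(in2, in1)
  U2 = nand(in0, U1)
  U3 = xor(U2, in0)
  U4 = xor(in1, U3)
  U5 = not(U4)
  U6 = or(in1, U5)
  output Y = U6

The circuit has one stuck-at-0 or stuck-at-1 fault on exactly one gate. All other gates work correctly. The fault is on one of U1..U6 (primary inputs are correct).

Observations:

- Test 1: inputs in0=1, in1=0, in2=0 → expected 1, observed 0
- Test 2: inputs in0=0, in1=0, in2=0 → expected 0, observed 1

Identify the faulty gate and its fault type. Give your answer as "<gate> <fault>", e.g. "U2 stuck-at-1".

Fault-free values for test 1 (in0=1, in1=0, in2=0): U1=0, U2=1, U3=0, U4=0, U5=1, U6=1, giving Y=1. Observed 0.
Test 1: faults giving observed 0 are {U1 stuck-at-1, U2 stuck-at-0, U3 stuck-at-1, U4 stuck-at-1, U5 stuck-at-0, U6 stuck-at-0}.
Test 2 (in0=0, in1=0, in2=0): fault-free U1=0, U2=1, U3=1, U4=1, U5=0, U6=0 → 0; observed 1. Eliminates U1 stuck-at-1, U3 stuck-at-1, U4 stuck-at-1, U5 stuck-at-0, U6 stuck-at-0.
Only U2 stuck-at-0 is consistent with every test.

U2 stuck-at-0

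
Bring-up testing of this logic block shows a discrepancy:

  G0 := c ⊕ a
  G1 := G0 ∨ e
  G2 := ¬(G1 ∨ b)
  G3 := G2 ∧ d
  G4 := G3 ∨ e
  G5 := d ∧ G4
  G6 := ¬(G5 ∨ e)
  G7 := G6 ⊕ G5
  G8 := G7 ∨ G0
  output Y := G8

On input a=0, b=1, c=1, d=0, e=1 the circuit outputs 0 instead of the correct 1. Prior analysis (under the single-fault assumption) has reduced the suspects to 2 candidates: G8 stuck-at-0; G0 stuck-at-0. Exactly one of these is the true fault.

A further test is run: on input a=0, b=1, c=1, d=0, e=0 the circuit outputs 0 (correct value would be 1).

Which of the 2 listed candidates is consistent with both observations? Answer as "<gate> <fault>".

Evaluate each candidate on input a=0, b=1, c=1, d=0, e=0:
  G8 stuck-at-0: G0=1, G1=1, G2=0, G3=0, G4=0, G5=0, G6=1, G7=1, G8=0 [stuck-at-0] → 0 — matches
  G0 stuck-at-0: G0=0 [stuck-at-0], G1=0, G2=0, G3=0, G4=0, G5=0, G6=1, G7=1, G8=1 → 1 — eliminated
Only G8 stuck-at-0 reproduces the observed 0.

G8 stuck-at-0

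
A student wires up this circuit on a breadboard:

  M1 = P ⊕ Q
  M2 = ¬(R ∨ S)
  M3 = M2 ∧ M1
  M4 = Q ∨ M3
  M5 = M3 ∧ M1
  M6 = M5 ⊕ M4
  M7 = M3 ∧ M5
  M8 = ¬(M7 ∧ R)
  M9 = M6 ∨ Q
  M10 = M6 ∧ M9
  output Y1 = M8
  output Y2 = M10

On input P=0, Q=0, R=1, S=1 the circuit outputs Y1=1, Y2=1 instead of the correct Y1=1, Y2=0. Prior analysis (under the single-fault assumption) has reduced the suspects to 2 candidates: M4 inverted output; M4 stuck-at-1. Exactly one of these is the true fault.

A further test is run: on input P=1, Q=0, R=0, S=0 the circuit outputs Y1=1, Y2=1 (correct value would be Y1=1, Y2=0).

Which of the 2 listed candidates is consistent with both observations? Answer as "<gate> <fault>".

M4 inverted output

Evaluate each candidate on input P=1, Q=0, R=0, S=0:
  M4 inverted output: M1=1, M2=1, M3=1, M4=0 [inverted output], M5=1, M6=1, M7=1, M8=1, M9=1, M10=1 → Y1=1, Y2=1 — matches
  M4 stuck-at-1: M1=1, M2=1, M3=1, M4=1 [stuck-at-1], M5=1, M6=0, M7=1, M8=1, M9=0, M10=0 → Y1=1, Y2=0 — eliminated
Only M4 inverted output reproduces the observed Y1=1, Y2=1.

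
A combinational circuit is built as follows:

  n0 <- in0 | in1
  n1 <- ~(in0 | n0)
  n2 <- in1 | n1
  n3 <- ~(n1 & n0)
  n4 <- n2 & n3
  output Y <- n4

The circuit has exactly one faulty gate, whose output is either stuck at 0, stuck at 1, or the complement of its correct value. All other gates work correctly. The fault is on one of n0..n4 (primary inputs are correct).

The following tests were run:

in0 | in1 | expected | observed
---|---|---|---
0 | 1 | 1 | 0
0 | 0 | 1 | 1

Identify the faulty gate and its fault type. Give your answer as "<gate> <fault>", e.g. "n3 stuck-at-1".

n1 stuck-at-1

Fault-free values for test 1 (in0=0, in1=1): n0=1, n1=0, n2=1, n3=1, n4=1, giving Y=1. Observed 0.
Test 1: faults giving observed 0 are {n1 stuck-at-1, n1 inverted output, n2 stuck-at-0, n2 inverted output, n3 stuck-at-0, n3 inverted output, n4 stuck-at-0, n4 inverted output}.
Test 2 (in0=0, in1=0): fault-free n0=0, n1=1, n2=1, n3=1, n4=1 → 1; observed 1. Eliminates n1 inverted output, n2 stuck-at-0, n2 inverted output, n3 stuck-at-0, n3 inverted output, n4 stuck-at-0, n4 inverted output.
Only n1 stuck-at-1 is consistent with every test.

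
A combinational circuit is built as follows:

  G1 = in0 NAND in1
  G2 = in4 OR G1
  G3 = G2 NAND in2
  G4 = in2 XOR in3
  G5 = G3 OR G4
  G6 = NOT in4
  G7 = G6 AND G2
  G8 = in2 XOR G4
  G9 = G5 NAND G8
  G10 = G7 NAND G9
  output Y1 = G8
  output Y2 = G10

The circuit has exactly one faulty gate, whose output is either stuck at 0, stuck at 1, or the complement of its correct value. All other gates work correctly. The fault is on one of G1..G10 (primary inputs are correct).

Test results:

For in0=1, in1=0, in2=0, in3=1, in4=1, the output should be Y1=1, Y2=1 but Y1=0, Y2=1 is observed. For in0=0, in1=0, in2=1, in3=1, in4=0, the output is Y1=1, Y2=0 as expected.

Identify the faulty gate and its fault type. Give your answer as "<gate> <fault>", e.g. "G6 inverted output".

G4 stuck-at-0

Fault-free values for test 1 (in0=1, in1=0, in2=0, in3=1, in4=1): G1=1, G2=1, G3=1, G4=1, G5=1, G6=0, G7=0, G8=1, G9=0, G10=1, giving Y1=1, Y2=1. Observed Y1=0, Y2=1.
Test 1: faults giving observed Y1=0, Y2=1 are {G4 stuck-at-0, G4 inverted output, G8 stuck-at-0, G8 inverted output}.
Test 2 (in0=0, in1=0, in2=1, in3=1, in4=0): fault-free G1=1, G2=1, G3=0, G4=0, G5=0, G6=1, G7=1, G8=1, G9=1, G10=0 → Y1=1, Y2=0; observed Y1=1, Y2=0. Eliminates G4 inverted output, G8 stuck-at-0, G8 inverted output.
Only G4 stuck-at-0 is consistent with every test.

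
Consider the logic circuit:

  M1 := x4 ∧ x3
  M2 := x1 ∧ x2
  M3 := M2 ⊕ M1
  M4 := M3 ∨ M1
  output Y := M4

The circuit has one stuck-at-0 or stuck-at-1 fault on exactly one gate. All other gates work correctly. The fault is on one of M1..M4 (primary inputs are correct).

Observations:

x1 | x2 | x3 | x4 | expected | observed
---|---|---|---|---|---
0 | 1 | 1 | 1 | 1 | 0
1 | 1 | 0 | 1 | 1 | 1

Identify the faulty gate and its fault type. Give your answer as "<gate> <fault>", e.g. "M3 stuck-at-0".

Fault-free values for test 1 (x1=0, x2=1, x3=1, x4=1): M1=1, M2=0, M3=1, M4=1, giving Y=1. Observed 0.
Test 1: faults giving observed 0 are {M1 stuck-at-0, M4 stuck-at-0}.
Test 2 (x1=1, x2=1, x3=0, x4=1): fault-free M1=0, M2=1, M3=1, M4=1 → 1; observed 1. Eliminates M4 stuck-at-0.
Only M1 stuck-at-0 is consistent with every test.

M1 stuck-at-0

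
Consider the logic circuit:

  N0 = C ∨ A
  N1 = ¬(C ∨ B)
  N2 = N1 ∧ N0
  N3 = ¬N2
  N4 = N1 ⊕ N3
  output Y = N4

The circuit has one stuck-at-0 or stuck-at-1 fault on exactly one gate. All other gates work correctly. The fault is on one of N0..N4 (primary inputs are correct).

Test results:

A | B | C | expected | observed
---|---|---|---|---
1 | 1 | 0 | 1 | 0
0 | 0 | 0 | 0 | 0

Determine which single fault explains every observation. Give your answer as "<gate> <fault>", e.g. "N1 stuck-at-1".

Fault-free values for test 1 (A=1, B=1, C=0): N0=1, N1=0, N2=0, N3=1, N4=1, giving Y=1. Observed 0.
Test 1: faults giving observed 0 are {N2 stuck-at-1, N3 stuck-at-0, N4 stuck-at-0}.
Test 2 (A=0, B=0, C=0): fault-free N0=0, N1=1, N2=0, N3=1, N4=0 → 0; observed 0. Eliminates N2 stuck-at-1, N3 stuck-at-0.
Only N4 stuck-at-0 is consistent with every test.

N4 stuck-at-0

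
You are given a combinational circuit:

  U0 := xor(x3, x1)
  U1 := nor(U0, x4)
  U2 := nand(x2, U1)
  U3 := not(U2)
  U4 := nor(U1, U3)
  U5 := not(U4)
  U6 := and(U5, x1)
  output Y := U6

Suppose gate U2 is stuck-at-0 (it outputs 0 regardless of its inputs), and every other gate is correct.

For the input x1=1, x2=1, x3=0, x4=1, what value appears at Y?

1

Propagate with U2 forced: U0=1, U1=0, U2=0 [stuck-at-0], U3=1, U4=0, U5=1, U6=1.
So Y = 1. (Without the fault it would be 0.)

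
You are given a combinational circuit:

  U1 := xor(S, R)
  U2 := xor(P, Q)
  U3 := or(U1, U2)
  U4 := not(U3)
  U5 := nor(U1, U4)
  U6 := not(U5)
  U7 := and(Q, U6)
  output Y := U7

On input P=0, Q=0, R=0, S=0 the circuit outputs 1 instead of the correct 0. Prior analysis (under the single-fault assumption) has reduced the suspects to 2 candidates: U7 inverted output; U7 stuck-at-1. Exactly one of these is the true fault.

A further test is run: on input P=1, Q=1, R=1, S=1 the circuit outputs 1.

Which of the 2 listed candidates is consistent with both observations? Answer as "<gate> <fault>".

U7 stuck-at-1

Evaluate each candidate on input P=1, Q=1, R=1, S=1:
  U7 inverted output: U1=0, U2=0, U3=0, U4=1, U5=0, U6=1, U7=0 [inverted output] → 0 — eliminated
  U7 stuck-at-1: U1=0, U2=0, U3=0, U4=1, U5=0, U6=1, U7=1 [stuck-at-1] → 1 — matches
Only U7 stuck-at-1 reproduces the observed 1.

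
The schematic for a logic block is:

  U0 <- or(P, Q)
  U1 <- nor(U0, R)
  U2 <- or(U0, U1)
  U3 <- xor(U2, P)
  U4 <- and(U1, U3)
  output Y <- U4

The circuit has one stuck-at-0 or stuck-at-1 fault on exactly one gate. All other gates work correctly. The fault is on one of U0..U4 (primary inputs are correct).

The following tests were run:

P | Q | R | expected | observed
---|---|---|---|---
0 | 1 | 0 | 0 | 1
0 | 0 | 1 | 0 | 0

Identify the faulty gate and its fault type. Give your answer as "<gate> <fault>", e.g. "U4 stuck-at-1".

U0 stuck-at-0

Fault-free values for test 1 (P=0, Q=1, R=0): U0=1, U1=0, U2=1, U3=1, U4=0, giving Y=0. Observed 1.
Test 1: faults giving observed 1 are {U0 stuck-at-0, U1 stuck-at-1, U4 stuck-at-1}.
Test 2 (P=0, Q=0, R=1): fault-free U0=0, U1=0, U2=0, U3=0, U4=0 → 0; observed 0. Eliminates U1 stuck-at-1, U4 stuck-at-1.
Only U0 stuck-at-0 is consistent with every test.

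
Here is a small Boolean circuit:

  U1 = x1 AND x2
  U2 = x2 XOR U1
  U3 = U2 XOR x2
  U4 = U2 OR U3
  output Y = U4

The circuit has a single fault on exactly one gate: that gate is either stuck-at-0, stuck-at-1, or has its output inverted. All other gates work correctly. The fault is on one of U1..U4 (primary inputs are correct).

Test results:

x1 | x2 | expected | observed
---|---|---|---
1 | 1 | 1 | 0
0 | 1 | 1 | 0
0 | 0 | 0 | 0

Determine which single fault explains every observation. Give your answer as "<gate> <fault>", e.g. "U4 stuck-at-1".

U4 stuck-at-0

Fault-free values for test 1 (x1=1, x2=1): U1=1, U2=0, U3=1, U4=1, giving Y=1. Observed 0.
Test 1: faults giving observed 0 are {U3 stuck-at-0, U3 inverted output, U4 stuck-at-0, U4 inverted output}.
Test 2 (x1=0, x2=1): fault-free U1=0, U2=1, U3=0, U4=1 → 1; observed 0. Eliminates U3 stuck-at-0, U3 inverted output.
Test 3 (x1=0, x2=0): fault-free U1=0, U2=0, U3=0, U4=0 → 0; observed 0. Eliminates U4 inverted output.
Only U4 stuck-at-0 is consistent with every test.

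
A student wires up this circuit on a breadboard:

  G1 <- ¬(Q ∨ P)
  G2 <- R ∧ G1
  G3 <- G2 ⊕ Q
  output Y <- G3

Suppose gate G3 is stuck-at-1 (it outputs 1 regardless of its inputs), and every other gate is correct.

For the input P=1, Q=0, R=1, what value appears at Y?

Propagate with G3 forced: G1=0, G2=0, G3=1 [stuck-at-1].
So Y = 1. (Without the fault it would be 0.)

1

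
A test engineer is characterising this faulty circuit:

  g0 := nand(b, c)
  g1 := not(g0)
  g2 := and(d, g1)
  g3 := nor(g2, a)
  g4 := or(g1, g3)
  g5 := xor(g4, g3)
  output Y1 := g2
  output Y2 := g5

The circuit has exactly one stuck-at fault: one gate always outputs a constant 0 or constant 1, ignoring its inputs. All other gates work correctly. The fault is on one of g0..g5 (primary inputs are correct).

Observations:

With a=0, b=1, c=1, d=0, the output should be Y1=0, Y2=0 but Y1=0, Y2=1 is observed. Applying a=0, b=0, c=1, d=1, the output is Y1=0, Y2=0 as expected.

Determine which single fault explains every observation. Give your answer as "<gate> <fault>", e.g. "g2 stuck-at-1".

g3 stuck-at-0

Fault-free values for test 1 (a=0, b=1, c=1, d=0): g0=0, g1=1, g2=0, g3=1, g4=1, g5=0, giving Y1=0, Y2=0. Observed Y1=0, Y2=1.
Test 1: faults giving observed Y1=0, Y2=1 are {g3 stuck-at-0, g4 stuck-at-0, g5 stuck-at-1}.
Test 2 (a=0, b=0, c=1, d=1): fault-free g0=1, g1=0, g2=0, g3=1, g4=1, g5=0 → Y1=0, Y2=0; observed Y1=0, Y2=0. Eliminates g4 stuck-at-0, g5 stuck-at-1.
Only g3 stuck-at-0 is consistent with every test.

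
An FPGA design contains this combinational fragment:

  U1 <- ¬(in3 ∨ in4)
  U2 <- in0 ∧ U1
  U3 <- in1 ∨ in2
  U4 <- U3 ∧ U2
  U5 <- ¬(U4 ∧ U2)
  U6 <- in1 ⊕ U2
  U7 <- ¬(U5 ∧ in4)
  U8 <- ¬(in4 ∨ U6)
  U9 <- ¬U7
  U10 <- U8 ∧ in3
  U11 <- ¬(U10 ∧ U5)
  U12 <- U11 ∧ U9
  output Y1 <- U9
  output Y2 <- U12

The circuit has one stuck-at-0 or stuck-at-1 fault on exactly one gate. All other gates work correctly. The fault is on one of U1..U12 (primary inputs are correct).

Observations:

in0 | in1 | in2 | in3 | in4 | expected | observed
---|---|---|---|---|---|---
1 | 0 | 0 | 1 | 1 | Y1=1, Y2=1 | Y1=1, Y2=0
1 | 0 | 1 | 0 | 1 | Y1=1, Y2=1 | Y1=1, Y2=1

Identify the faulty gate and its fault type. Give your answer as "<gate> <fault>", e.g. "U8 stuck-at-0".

U8 stuck-at-1

Fault-free values for test 1 (in0=1, in1=0, in2=0, in3=1, in4=1): U1=0, U2=0, U3=0, U4=0, U5=1, U6=0, U7=0, U8=0, U9=1, U10=0, U11=1, U12=1, giving Y1=1, Y2=1. Observed Y1=1, Y2=0.
Test 1: faults giving observed Y1=1, Y2=0 are {U8 stuck-at-1, U10 stuck-at-1, U11 stuck-at-0, U12 stuck-at-0}.
Test 2 (in0=1, in1=0, in2=1, in3=0, in4=1): fault-free U1=0, U2=0, U3=1, U4=0, U5=1, U6=0, U7=0, U8=0, U9=1, U10=0, U11=1, U12=1 → Y1=1, Y2=1; observed Y1=1, Y2=1. Eliminates U10 stuck-at-1, U11 stuck-at-0, U12 stuck-at-0.
Only U8 stuck-at-1 is consistent with every test.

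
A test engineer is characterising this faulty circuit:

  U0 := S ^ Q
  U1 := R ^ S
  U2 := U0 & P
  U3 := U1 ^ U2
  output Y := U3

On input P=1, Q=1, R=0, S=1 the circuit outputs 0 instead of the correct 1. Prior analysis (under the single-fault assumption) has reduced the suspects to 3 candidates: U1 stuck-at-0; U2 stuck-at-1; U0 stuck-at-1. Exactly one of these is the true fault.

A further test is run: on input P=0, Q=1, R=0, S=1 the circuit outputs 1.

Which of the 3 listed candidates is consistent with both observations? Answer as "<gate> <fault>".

Evaluate each candidate on input P=0, Q=1, R=0, S=1:
  U1 stuck-at-0: U0=0, U1=0 [stuck-at-0], U2=0, U3=0 → 0 — eliminated
  U2 stuck-at-1: U0=0, U1=1, U2=1 [stuck-at-1], U3=0 → 0 — eliminated
  U0 stuck-at-1: U0=1 [stuck-at-1], U1=1, U2=0, U3=1 → 1 — matches
Only U0 stuck-at-1 reproduces the observed 1.

U0 stuck-at-1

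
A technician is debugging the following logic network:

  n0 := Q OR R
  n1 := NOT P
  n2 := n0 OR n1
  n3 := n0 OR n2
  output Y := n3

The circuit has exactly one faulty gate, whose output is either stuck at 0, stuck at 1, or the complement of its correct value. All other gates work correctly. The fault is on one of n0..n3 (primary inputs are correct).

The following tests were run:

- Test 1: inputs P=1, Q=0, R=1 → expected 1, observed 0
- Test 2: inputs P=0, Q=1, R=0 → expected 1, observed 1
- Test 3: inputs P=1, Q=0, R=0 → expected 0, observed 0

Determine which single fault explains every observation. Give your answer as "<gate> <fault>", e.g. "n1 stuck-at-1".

n0 stuck-at-0

Fault-free values for test 1 (P=1, Q=0, R=1): n0=1, n1=0, n2=1, n3=1, giving Y=1. Observed 0.
Test 1: faults giving observed 0 are {n0 stuck-at-0, n0 inverted output, n3 stuck-at-0, n3 inverted output}.
Test 2 (P=0, Q=1, R=0): fault-free n0=1, n1=1, n2=1, n3=1 → 1; observed 1. Eliminates n3 stuck-at-0, n3 inverted output.
Test 3 (P=1, Q=0, R=0): fault-free n0=0, n1=0, n2=0, n3=0 → 0; observed 0. Eliminates n0 inverted output.
Only n0 stuck-at-0 is consistent with every test.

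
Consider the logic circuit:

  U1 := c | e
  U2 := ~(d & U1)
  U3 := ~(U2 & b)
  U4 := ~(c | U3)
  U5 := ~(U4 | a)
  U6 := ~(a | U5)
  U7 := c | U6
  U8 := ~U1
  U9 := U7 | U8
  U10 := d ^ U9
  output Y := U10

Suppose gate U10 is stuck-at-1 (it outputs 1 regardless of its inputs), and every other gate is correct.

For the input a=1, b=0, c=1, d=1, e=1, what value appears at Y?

Propagate with U10 forced: U1=1, U2=0, U3=1, U4=0, U5=0, U6=0, U7=1, U8=0, U9=1, U10=1 [stuck-at-1].
So Y = 1. (Without the fault it would be 0.)

1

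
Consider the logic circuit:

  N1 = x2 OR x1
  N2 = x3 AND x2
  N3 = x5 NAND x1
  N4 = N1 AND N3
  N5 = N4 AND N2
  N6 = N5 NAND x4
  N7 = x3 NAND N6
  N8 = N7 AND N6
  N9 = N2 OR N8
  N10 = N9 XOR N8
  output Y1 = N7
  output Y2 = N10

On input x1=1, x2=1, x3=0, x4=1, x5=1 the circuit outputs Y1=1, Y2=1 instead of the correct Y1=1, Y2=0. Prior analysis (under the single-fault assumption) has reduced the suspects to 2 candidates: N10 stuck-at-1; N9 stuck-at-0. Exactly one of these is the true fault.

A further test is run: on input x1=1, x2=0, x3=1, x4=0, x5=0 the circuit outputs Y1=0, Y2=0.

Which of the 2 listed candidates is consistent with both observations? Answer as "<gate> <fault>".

Evaluate each candidate on input x1=1, x2=0, x3=1, x4=0, x5=0:
  N10 stuck-at-1: N1=1, N2=0, N3=1, N4=1, N5=0, N6=1, N7=0, N8=0, N9=0, N10=1 [stuck-at-1] → Y1=0, Y2=1 — eliminated
  N9 stuck-at-0: N1=1, N2=0, N3=1, N4=1, N5=0, N6=1, N7=0, N8=0, N9=0 [stuck-at-0], N10=0 → Y1=0, Y2=0 — matches
Only N9 stuck-at-0 reproduces the observed Y1=0, Y2=0.

N9 stuck-at-0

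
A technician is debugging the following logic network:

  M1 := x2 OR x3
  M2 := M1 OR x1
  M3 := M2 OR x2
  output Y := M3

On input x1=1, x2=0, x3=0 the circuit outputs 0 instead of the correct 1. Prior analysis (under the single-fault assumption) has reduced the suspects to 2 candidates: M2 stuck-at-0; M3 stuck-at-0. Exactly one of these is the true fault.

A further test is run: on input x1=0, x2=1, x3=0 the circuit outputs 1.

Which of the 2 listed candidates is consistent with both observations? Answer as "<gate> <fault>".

Evaluate each candidate on input x1=0, x2=1, x3=0:
  M2 stuck-at-0: M1=1, M2=0 [stuck-at-0], M3=1 → 1 — matches
  M3 stuck-at-0: M1=1, M2=1, M3=0 [stuck-at-0] → 0 — eliminated
Only M2 stuck-at-0 reproduces the observed 1.

M2 stuck-at-0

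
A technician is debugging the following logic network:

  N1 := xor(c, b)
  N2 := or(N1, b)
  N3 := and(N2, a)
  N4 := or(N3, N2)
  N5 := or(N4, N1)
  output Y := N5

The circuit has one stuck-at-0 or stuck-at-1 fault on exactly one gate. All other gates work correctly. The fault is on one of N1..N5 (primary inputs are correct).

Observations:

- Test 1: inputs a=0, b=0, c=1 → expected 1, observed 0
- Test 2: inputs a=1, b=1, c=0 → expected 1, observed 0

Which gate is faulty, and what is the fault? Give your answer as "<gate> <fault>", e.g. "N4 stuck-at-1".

N5 stuck-at-0

Fault-free values for test 1 (a=0, b=0, c=1): N1=1, N2=1, N3=0, N4=1, N5=1, giving Y=1. Observed 0.
Test 1: faults giving observed 0 are {N1 stuck-at-0, N5 stuck-at-0}.
Test 2 (a=1, b=1, c=0): fault-free N1=1, N2=1, N3=1, N4=1, N5=1 → 1; observed 0. Eliminates N1 stuck-at-0.
Only N5 stuck-at-0 is consistent with every test.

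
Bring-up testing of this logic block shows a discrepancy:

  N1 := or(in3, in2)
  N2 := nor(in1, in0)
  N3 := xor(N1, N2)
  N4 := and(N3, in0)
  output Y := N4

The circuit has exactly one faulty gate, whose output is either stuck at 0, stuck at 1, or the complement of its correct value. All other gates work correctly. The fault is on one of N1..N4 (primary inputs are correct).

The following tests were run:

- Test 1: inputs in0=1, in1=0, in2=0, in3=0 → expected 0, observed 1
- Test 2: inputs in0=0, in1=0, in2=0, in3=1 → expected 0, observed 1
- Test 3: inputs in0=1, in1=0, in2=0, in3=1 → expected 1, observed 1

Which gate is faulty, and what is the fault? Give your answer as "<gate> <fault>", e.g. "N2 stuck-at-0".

Fault-free values for test 1 (in0=1, in1=0, in2=0, in3=0): N1=0, N2=0, N3=0, N4=0, giving Y=0. Observed 1.
Test 1: faults giving observed 1 are {N1 stuck-at-1, N1 inverted output, N2 stuck-at-1, N2 inverted output, N3 stuck-at-1, N3 inverted output, N4 stuck-at-1, N4 inverted output}.
Test 2 (in0=0, in1=0, in2=0, in3=1): fault-free N1=1, N2=1, N3=0, N4=0 → 0; observed 1. Eliminates N1 stuck-at-1, N1 inverted output, N2 stuck-at-1, N2 inverted output, N3 stuck-at-1, N3 inverted output.
Test 3 (in0=1, in1=0, in2=0, in3=1): fault-free N1=1, N2=0, N3=1, N4=1 → 1; observed 1. Eliminates N4 inverted output.
Only N4 stuck-at-1 is consistent with every test.

N4 stuck-at-1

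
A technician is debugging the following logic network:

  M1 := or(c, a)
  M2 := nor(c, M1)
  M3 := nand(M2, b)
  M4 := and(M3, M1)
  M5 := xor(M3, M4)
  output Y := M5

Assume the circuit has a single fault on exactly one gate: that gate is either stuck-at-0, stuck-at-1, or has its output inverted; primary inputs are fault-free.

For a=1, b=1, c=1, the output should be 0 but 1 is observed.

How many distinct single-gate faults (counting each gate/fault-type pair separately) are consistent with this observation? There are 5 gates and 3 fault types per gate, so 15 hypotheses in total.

6

Fault-free: M1=1, M2=0, M3=1, M4=1, M5=0 → 0. Observed 1.
  M1: stuck-at-0, inverted output ✓; others ✗
  M2: none of the 3 fault types match ✗
  M3: none of the 3 fault types match ✗
  M4: stuck-at-0, inverted output ✓; others ✗
  M5: stuck-at-1, inverted output ✓; others ✗
Consistent faults: {M1 stuck-at-0, M1 inverted output, M4 stuck-at-0, M4 inverted output, M5 stuck-at-1, M5 inverted output} — 6 in all.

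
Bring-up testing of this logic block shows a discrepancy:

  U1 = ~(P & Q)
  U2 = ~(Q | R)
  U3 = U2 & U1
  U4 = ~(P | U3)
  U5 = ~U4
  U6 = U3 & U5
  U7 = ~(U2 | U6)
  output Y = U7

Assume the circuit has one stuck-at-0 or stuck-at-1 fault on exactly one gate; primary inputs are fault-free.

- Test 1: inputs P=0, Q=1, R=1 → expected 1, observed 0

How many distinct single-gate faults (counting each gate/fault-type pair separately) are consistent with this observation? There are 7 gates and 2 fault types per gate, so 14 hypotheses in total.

4

Fault-free: U1=1, U2=0, U3=0, U4=1, U5=0, U6=0, U7=1 → 1. Observed 0.
  U1 stuck-at-0: output 1 ✗
  U1 stuck-at-1: output 1 ✗
  U2 stuck-at-0: output 1 ✗
  U2 stuck-at-1: output 0 ✓
  U3 stuck-at-0: output 1 ✗
  U3 stuck-at-1: output 0 ✓
  U4 stuck-at-0: output 1 ✗
  U4 stuck-at-1: output 1 ✗
  U5 stuck-at-0: output 1 ✗
  U5 stuck-at-1: output 1 ✗
  U6 stuck-at-0: output 1 ✗
  U6 stuck-at-1: output 0 ✓
  U7 stuck-at-0: output 0 ✓
  U7 stuck-at-1: output 1 ✗
Consistent faults: {U2 stuck-at-1, U3 stuck-at-1, U6 stuck-at-1, U7 stuck-at-0} — 4 in all.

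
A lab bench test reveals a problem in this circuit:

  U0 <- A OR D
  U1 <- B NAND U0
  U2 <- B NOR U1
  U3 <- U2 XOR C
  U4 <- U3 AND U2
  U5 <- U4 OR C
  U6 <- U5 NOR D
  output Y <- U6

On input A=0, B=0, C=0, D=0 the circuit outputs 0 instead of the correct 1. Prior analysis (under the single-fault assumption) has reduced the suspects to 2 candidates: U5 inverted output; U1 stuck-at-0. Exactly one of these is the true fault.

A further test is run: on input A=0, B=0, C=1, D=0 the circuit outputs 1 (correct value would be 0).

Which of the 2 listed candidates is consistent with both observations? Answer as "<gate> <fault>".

Evaluate each candidate on input A=0, B=0, C=1, D=0:
  U5 inverted output: U0=0, U1=1, U2=0, U3=1, U4=0, U5=0 [inverted output], U6=1 → 1 — matches
  U1 stuck-at-0: U0=0, U1=0 [stuck-at-0], U2=1, U3=0, U4=0, U5=1, U6=0 → 0 — eliminated
Only U5 inverted output reproduces the observed 1.

U5 inverted output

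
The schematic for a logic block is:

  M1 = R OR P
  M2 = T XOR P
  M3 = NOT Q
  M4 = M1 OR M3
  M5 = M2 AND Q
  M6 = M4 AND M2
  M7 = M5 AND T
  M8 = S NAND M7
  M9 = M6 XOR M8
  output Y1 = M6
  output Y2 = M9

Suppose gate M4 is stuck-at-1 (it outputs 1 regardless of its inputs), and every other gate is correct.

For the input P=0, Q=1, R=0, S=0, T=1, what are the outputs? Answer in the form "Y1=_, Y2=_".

Propagate with M4 forced: M1=0, M2=1, M3=0, M4=1 [stuck-at-1], M5=1, M6=1, M7=1, M8=1, M9=0.
So the outputs are Y1=1, Y2=0. (Without the fault they would be Y1=0, Y2=1.)

Y1=1, Y2=0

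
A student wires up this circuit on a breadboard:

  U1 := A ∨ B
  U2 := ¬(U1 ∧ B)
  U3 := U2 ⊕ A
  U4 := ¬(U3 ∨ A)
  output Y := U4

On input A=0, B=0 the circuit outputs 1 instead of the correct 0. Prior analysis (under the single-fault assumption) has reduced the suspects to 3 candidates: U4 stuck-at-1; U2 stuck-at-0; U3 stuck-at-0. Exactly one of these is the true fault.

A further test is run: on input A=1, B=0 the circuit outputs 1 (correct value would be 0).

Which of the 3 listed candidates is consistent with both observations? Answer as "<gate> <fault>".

U4 stuck-at-1

Evaluate each candidate on input A=1, B=0:
  U4 stuck-at-1: U1=1, U2=1, U3=0, U4=1 [stuck-at-1] → 1 — matches
  U2 stuck-at-0: U1=1, U2=0 [stuck-at-0], U3=1, U4=0 → 0 — eliminated
  U3 stuck-at-0: U1=1, U2=1, U3=0 [stuck-at-0], U4=0 → 0 — eliminated
Only U4 stuck-at-1 reproduces the observed 1.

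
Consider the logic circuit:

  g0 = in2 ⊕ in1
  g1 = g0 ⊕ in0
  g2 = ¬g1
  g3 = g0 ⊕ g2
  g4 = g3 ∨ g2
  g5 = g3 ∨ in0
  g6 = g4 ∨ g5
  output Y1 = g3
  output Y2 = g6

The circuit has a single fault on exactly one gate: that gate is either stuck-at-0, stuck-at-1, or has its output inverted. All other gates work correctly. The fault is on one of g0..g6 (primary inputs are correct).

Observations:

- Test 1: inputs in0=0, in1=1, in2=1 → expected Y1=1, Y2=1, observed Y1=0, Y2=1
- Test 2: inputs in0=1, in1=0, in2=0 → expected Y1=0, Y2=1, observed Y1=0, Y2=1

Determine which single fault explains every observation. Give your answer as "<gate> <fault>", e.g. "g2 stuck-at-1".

Fault-free values for test 1 (in0=0, in1=1, in2=1): g0=0, g1=0, g2=1, g3=1, g4=1, g5=1, g6=1, giving Y1=1, Y2=1. Observed Y1=0, Y2=1.
Test 1: faults giving observed Y1=0, Y2=1 are {g3 stuck-at-0, g3 inverted output}.
Test 2 (in0=1, in1=0, in2=0): fault-free g0=0, g1=1, g2=0, g3=0, g4=0, g5=1, g6=1 → Y1=0, Y2=1; observed Y1=0, Y2=1. Eliminates g3 inverted output.
Only g3 stuck-at-0 is consistent with every test.

g3 stuck-at-0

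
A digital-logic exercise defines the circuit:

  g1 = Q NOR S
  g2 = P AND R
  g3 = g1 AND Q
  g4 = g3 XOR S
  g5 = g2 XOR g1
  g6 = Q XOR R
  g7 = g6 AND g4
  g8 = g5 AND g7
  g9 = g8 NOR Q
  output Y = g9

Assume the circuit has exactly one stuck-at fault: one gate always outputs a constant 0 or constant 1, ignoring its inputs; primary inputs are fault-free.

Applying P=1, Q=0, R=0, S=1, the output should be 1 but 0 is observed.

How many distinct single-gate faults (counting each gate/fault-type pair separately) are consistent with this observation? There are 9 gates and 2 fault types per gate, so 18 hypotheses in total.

Fault-free: g1=0, g2=0, g3=0, g4=1, g5=0, g6=0, g7=0, g8=0, g9=1 → 1. Observed 0.
  g1: none of the 2 fault types match ✗
  g2: none of the 2 fault types match ✗
  g3: none of the 2 fault types match ✗
  g4: none of the 2 fault types match ✗
  g5: none of the 2 fault types match ✗
  g6: none of the 2 fault types match ✗
  g7: none of the 2 fault types match ✗
  g8: stuck-at-1 ✓; others ✗
  g9: stuck-at-0 ✓; others ✗
Consistent faults: {g8 stuck-at-1, g9 stuck-at-0} — 2 in all.

2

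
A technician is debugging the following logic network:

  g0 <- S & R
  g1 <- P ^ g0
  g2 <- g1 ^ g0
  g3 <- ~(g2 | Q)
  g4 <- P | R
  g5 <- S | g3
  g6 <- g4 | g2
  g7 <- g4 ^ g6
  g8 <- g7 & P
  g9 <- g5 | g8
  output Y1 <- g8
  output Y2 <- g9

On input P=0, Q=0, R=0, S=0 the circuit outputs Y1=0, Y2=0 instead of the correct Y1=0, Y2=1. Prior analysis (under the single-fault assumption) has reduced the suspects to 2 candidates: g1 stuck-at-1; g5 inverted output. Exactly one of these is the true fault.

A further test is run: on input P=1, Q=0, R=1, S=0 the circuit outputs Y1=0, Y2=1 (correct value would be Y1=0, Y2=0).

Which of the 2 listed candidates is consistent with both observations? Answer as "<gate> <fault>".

Evaluate each candidate on input P=1, Q=0, R=1, S=0:
  g1 stuck-at-1: g0=0, g1=1 [stuck-at-1], g2=1, g3=0, g4=1, g5=0, g6=1, g7=0, g8=0, g9=0 → Y1=0, Y2=0 — eliminated
  g5 inverted output: g0=0, g1=1, g2=1, g3=0, g4=1, g5=1 [inverted output], g6=1, g7=0, g8=0, g9=1 → Y1=0, Y2=1 — matches
Only g5 inverted output reproduces the observed Y1=0, Y2=1.

g5 inverted output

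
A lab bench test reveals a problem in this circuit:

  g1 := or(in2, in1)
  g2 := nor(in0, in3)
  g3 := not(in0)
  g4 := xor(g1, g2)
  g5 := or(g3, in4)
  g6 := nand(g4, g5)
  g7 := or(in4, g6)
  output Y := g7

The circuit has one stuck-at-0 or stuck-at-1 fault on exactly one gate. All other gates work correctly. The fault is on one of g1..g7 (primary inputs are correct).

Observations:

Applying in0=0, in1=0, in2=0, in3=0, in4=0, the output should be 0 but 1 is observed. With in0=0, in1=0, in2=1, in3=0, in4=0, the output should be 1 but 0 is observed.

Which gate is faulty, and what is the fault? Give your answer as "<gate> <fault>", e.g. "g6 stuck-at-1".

g2 stuck-at-0

Fault-free values for test 1 (in0=0, in1=0, in2=0, in3=0, in4=0): g1=0, g2=1, g3=1, g4=1, g5=1, g6=0, g7=0, giving Y=0. Observed 1.
Test 1: faults giving observed 1 are {g1 stuck-at-1, g2 stuck-at-0, g3 stuck-at-0, g4 stuck-at-0, g5 stuck-at-0, g6 stuck-at-1, g7 stuck-at-1}.
Test 2 (in0=0, in1=0, in2=1, in3=0, in4=0): fault-free g1=1, g2=1, g3=1, g4=0, g5=1, g6=1, g7=1 → 1; observed 0. Eliminates g1 stuck-at-1, g3 stuck-at-0, g4 stuck-at-0, g5 stuck-at-0, g6 stuck-at-1, g7 stuck-at-1.
Only g2 stuck-at-0 is consistent with every test.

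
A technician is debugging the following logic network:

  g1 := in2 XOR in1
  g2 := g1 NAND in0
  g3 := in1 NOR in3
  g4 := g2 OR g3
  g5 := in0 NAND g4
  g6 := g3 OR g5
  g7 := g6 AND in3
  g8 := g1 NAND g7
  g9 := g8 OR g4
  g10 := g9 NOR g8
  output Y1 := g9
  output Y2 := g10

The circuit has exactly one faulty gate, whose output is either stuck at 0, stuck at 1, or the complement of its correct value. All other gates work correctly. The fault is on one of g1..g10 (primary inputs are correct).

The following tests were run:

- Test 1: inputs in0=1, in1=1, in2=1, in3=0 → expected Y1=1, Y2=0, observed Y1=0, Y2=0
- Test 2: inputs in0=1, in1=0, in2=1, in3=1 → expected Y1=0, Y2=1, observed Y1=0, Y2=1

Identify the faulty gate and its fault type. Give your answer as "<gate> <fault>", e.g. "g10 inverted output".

g9 stuck-at-0

Fault-free values for test 1 (in0=1, in1=1, in2=1, in3=0): g1=0, g2=1, g3=0, g4=1, g5=0, g6=0, g7=0, g8=1, g9=1, g10=0, giving Y1=1, Y2=0. Observed Y1=0, Y2=0.
Test 1: faults giving observed Y1=0, Y2=0 are {g9 stuck-at-0, g9 inverted output}.
Test 2 (in0=1, in1=0, in2=1, in3=1): fault-free g1=1, g2=0, g3=0, g4=0, g5=1, g6=1, g7=1, g8=0, g9=0, g10=1 → Y1=0, Y2=1; observed Y1=0, Y2=1. Eliminates g9 inverted output.
Only g9 stuck-at-0 is consistent with every test.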